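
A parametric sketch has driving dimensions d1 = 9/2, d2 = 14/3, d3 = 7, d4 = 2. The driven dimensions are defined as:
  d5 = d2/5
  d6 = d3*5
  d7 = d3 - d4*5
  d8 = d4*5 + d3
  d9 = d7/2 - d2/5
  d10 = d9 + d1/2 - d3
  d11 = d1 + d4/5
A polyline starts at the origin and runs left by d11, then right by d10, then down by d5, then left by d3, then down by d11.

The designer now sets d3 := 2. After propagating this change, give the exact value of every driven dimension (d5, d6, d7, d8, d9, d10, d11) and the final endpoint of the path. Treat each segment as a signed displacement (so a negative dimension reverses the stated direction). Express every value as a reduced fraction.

Apply edit: d3 := 2
  d5 = d2/5 = 14/15
  d6 = d3*5 = 10
  d7 = d3 - d4*5 = -8
  d8 = d4*5 + d3 = 12
  d9 = d7/2 - d2/5 = -74/15
  d10 = d9 + d1/2 - d3 = -281/60
  d11 = d1 + d4/5 = 49/10
Walk from origin (0, 0):
  seg 1: left by d11 = 49/10 → (-49/10, 0)
  seg 2: right by d10 = -281/60 → (-115/12, 0)
  seg 3: down by d5 = 14/15 → (-115/12, -14/15)
  seg 4: left by d3 = 2 → (-139/12, -14/15)
  seg 5: down by d11 = 49/10 → (-139/12, -35/6)

d5 = 14/15
d6 = 10
d7 = -8
d8 = 12
d9 = -74/15
d10 = -281/60
d11 = 49/10
endpoint = (-139/12, -35/6)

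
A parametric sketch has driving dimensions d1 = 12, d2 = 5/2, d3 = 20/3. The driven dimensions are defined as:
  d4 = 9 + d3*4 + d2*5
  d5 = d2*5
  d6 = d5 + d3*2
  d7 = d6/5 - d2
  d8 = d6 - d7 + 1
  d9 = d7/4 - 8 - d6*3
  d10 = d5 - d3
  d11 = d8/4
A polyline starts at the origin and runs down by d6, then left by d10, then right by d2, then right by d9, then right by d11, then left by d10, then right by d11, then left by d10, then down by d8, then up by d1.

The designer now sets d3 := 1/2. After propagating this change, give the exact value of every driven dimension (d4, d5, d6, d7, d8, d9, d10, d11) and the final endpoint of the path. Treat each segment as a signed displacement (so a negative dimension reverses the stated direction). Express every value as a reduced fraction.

Apply edit: d3 := 1/2
  d4 = 9 + d3*4 + d2*5 = 47/2
  d5 = d2*5 = 25/2
  d6 = d5 + d3*2 = 27/2
  d7 = d6/5 - d2 = 1/5
  d8 = d6 - d7 + 1 = 143/10
  d9 = d7/4 - 8 - d6*3 = -969/20
  d10 = d5 - d3 = 12
  d11 = d8/4 = 143/40
Walk from origin (0, 0):
  seg 1: down by d6 = 27/2 → (0, -27/2)
  seg 2: left by d10 = 12 → (-12, -27/2)
  seg 3: right by d2 = 5/2 → (-19/2, -27/2)
  seg 4: right by d9 = -969/20 → (-1159/20, -27/2)
  seg 5: right by d11 = 143/40 → (-435/8, -27/2)
  seg 6: left by d10 = 12 → (-531/8, -27/2)
  seg 7: right by d11 = 143/40 → (-314/5, -27/2)
  seg 8: left by d10 = 12 → (-374/5, -27/2)
  seg 9: down by d8 = 143/10 → (-374/5, -139/5)
  seg 10: up by d1 = 12 → (-374/5, -79/5)

d4 = 47/2
d5 = 25/2
d6 = 27/2
d7 = 1/5
d8 = 143/10
d9 = -969/20
d10 = 12
d11 = 143/40
endpoint = (-374/5, -79/5)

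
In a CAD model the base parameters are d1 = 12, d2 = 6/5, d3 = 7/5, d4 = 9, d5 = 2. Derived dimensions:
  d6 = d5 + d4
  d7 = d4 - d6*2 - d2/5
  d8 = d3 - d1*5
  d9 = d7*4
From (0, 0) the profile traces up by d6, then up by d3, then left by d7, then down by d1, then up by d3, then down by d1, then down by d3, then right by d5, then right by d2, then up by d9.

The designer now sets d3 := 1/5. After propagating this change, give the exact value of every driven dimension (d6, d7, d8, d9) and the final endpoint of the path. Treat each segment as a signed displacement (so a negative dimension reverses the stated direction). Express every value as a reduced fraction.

d6 = 11
d7 = -331/25
d8 = -299/5
d9 = -1324/25
endpoint = (411/25, -1644/25)

Apply edit: d3 := 1/5
  d6 = d5 + d4 = 11
  d7 = d4 - d6*2 - d2/5 = -331/25
  d8 = d3 - d1*5 = -299/5
  d9 = d7*4 = -1324/25
Walk from origin (0, 0):
  seg 1: up by d6 = 11 → (0, 11)
  seg 2: up by d3 = 1/5 → (0, 56/5)
  seg 3: left by d7 = -331/25 → (331/25, 56/5)
  seg 4: down by d1 = 12 → (331/25, -4/5)
  seg 5: up by d3 = 1/5 → (331/25, -3/5)
  seg 6: down by d1 = 12 → (331/25, -63/5)
  seg 7: down by d3 = 1/5 → (331/25, -64/5)
  seg 8: right by d5 = 2 → (381/25, -64/5)
  seg 9: right by d2 = 6/5 → (411/25, -64/5)
  seg 10: up by d9 = -1324/25 → (411/25, -1644/25)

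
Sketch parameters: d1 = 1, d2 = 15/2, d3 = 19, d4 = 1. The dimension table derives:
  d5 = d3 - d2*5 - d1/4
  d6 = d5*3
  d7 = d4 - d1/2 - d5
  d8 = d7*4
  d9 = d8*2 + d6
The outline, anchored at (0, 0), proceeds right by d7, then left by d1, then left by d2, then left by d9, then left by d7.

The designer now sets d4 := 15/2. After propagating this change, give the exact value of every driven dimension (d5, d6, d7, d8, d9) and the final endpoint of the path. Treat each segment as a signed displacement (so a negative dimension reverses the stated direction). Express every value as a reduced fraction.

d5 = -75/4
d6 = -225/4
d7 = 103/4
d8 = 103
d9 = 599/4
endpoint = (-633/4, 0)

Apply edit: d4 := 15/2
  d5 = d3 - d2*5 - d1/4 = -75/4
  d6 = d5*3 = -225/4
  d7 = d4 - d1/2 - d5 = 103/4
  d8 = d7*4 = 103
  d9 = d8*2 + d6 = 599/4
Walk from origin (0, 0):
  seg 1: right by d7 = 103/4 → (103/4, 0)
  seg 2: left by d1 = 1 → (99/4, 0)
  seg 3: left by d2 = 15/2 → (69/4, 0)
  seg 4: left by d9 = 599/4 → (-265/2, 0)
  seg 5: left by d7 = 103/4 → (-633/4, 0)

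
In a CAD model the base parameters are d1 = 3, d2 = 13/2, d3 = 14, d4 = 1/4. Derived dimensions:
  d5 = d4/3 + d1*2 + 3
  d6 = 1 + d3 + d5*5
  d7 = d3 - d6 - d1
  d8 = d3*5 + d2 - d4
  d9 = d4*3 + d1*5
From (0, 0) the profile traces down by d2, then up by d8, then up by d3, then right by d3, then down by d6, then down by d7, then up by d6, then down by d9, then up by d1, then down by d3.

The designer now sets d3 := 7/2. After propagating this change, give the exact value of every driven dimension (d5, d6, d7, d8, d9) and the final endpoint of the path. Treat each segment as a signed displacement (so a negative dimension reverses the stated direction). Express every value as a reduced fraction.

Apply edit: d3 := 7/2
  d5 = d4/3 + d1*2 + 3 = 109/12
  d6 = 1 + d3 + d5*5 = 599/12
  d7 = d3 - d6 - d1 = -593/12
  d8 = d3*5 + d2 - d4 = 95/4
  d9 = d4*3 + d1*5 = 63/4
Walk from origin (0, 0):
  seg 1: down by d2 = 13/2 → (0, -13/2)
  seg 2: up by d8 = 95/4 → (0, 69/4)
  seg 3: up by d3 = 7/2 → (0, 83/4)
  seg 4: right by d3 = 7/2 → (7/2, 83/4)
  seg 5: down by d6 = 599/12 → (7/2, -175/6)
  seg 6: down by d7 = -593/12 → (7/2, 81/4)
  seg 7: up by d6 = 599/12 → (7/2, 421/6)
  seg 8: down by d9 = 63/4 → (7/2, 653/12)
  seg 9: up by d1 = 3 → (7/2, 689/12)
  seg 10: down by d3 = 7/2 → (7/2, 647/12)

d5 = 109/12
d6 = 599/12
d7 = -593/12
d8 = 95/4
d9 = 63/4
endpoint = (7/2, 647/12)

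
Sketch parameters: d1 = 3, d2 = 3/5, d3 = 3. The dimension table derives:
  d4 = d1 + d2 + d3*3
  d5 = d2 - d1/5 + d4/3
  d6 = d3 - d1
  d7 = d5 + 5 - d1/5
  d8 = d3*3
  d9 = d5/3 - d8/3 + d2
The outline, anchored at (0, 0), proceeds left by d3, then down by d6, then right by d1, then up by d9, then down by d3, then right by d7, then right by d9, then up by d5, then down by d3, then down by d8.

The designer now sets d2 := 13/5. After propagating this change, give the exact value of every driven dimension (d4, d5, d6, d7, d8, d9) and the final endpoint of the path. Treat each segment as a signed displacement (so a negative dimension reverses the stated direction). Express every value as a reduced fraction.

d4 = 73/5
d5 = 103/15
d6 = 0
d7 = 169/15
d8 = 9
d9 = 17/9
endpoint = (592/45, -281/45)

Apply edit: d2 := 13/5
  d4 = d1 + d2 + d3*3 = 73/5
  d5 = d2 - d1/5 + d4/3 = 103/15
  d6 = d3 - d1 = 0
  d7 = d5 + 5 - d1/5 = 169/15
  d8 = d3*3 = 9
  d9 = d5/3 - d8/3 + d2 = 17/9
Walk from origin (0, 0):
  seg 1: left by d3 = 3 → (-3, 0)
  seg 2: down by d6 = 0 → (-3, 0)
  seg 3: right by d1 = 3 → (0, 0)
  seg 4: up by d9 = 17/9 → (0, 17/9)
  seg 5: down by d3 = 3 → (0, -10/9)
  seg 6: right by d7 = 169/15 → (169/15, -10/9)
  seg 7: right by d9 = 17/9 → (592/45, -10/9)
  seg 8: up by d5 = 103/15 → (592/45, 259/45)
  seg 9: down by d3 = 3 → (592/45, 124/45)
  seg 10: down by d8 = 9 → (592/45, -281/45)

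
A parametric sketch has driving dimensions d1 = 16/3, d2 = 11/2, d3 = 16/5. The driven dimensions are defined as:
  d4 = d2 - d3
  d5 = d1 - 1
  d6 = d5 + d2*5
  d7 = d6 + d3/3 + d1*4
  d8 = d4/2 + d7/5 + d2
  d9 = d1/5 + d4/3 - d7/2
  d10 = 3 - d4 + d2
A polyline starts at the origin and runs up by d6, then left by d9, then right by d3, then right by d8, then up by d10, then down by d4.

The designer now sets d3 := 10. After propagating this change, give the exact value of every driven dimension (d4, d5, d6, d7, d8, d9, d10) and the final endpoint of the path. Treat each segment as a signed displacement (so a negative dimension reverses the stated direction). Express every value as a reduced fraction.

Apply edit: d3 := 10
  d4 = d2 - d3 = -9/2
  d5 = d1 - 1 = 13/3
  d6 = d5 + d2*5 = 191/6
  d7 = d6 + d3/3 + d1*4 = 113/2
  d8 = d4/2 + d7/5 + d2 = 291/20
  d9 = d1/5 + d4/3 - d7/2 = -1721/60
  d10 = 3 - d4 + d2 = 13
Walk from origin (0, 0):
  seg 1: up by d6 = 191/6 → (0, 191/6)
  seg 2: left by d9 = -1721/60 → (1721/60, 191/6)
  seg 3: right by d3 = 10 → (2321/60, 191/6)
  seg 4: right by d8 = 291/20 → (1597/30, 191/6)
  seg 5: up by d10 = 13 → (1597/30, 269/6)
  seg 6: down by d4 = -9/2 → (1597/30, 148/3)

d4 = -9/2
d5 = 13/3
d6 = 191/6
d7 = 113/2
d8 = 291/20
d9 = -1721/60
d10 = 13
endpoint = (1597/30, 148/3)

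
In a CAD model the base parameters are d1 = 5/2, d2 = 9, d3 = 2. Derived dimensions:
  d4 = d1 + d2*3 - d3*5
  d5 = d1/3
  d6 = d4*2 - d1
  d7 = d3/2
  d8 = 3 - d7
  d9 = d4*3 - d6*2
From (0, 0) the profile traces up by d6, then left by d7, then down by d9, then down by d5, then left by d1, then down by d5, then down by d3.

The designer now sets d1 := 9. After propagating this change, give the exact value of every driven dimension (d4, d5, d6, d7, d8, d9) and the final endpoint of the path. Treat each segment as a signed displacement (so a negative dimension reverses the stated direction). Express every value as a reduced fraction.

d4 = 26
d5 = 3
d6 = 43
d7 = 1
d8 = 2
d9 = -8
endpoint = (-10, 43)

Apply edit: d1 := 9
  d4 = d1 + d2*3 - d3*5 = 26
  d5 = d1/3 = 3
  d6 = d4*2 - d1 = 43
  d7 = d3/2 = 1
  d8 = 3 - d7 = 2
  d9 = d4*3 - d6*2 = -8
Walk from origin (0, 0):
  seg 1: up by d6 = 43 → (0, 43)
  seg 2: left by d7 = 1 → (-1, 43)
  seg 3: down by d9 = -8 → (-1, 51)
  seg 4: down by d5 = 3 → (-1, 48)
  seg 5: left by d1 = 9 → (-10, 48)
  seg 6: down by d5 = 3 → (-10, 45)
  seg 7: down by d3 = 2 → (-10, 43)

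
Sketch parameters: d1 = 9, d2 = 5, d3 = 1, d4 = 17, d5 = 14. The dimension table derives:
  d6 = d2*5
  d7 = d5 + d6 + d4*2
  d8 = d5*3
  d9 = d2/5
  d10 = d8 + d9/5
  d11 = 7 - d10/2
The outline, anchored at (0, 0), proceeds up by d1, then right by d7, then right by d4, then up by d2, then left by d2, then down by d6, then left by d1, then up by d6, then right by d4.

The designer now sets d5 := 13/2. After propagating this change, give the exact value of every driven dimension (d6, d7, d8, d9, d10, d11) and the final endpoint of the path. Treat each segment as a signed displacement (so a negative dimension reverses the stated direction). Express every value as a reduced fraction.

Apply edit: d5 := 13/2
  d6 = d2*5 = 25
  d7 = d5 + d6 + d4*2 = 131/2
  d8 = d5*3 = 39/2
  d9 = d2/5 = 1
  d10 = d8 + d9/5 = 197/10
  d11 = 7 - d10/2 = -57/20
Walk from origin (0, 0):
  seg 1: up by d1 = 9 → (0, 9)
  seg 2: right by d7 = 131/2 → (131/2, 9)
  seg 3: right by d4 = 17 → (165/2, 9)
  seg 4: up by d2 = 5 → (165/2, 14)
  seg 5: left by d2 = 5 → (155/2, 14)
  seg 6: down by d6 = 25 → (155/2, -11)
  seg 7: left by d1 = 9 → (137/2, -11)
  seg 8: up by d6 = 25 → (137/2, 14)
  seg 9: right by d4 = 17 → (171/2, 14)

d6 = 25
d7 = 131/2
d8 = 39/2
d9 = 1
d10 = 197/10
d11 = -57/20
endpoint = (171/2, 14)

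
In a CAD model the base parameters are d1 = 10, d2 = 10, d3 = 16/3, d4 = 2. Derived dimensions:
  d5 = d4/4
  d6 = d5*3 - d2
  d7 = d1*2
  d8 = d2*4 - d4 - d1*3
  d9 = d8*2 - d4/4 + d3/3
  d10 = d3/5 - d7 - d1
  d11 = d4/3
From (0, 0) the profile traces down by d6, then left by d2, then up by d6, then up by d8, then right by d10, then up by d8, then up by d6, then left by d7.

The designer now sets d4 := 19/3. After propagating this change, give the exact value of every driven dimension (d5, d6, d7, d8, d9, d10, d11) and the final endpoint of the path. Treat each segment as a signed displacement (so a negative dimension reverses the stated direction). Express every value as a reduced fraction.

d5 = 19/12
d6 = -21/4
d7 = 20
d8 = 11/3
d9 = 271/36
d10 = -434/15
d11 = 19/9
endpoint = (-884/15, 25/12)

Apply edit: d4 := 19/3
  d5 = d4/4 = 19/12
  d6 = d5*3 - d2 = -21/4
  d7 = d1*2 = 20
  d8 = d2*4 - d4 - d1*3 = 11/3
  d9 = d8*2 - d4/4 + d3/3 = 271/36
  d10 = d3/5 - d7 - d1 = -434/15
  d11 = d4/3 = 19/9
Walk from origin (0, 0):
  seg 1: down by d6 = -21/4 → (0, 21/4)
  seg 2: left by d2 = 10 → (-10, 21/4)
  seg 3: up by d6 = -21/4 → (-10, 0)
  seg 4: up by d8 = 11/3 → (-10, 11/3)
  seg 5: right by d10 = -434/15 → (-584/15, 11/3)
  seg 6: up by d8 = 11/3 → (-584/15, 22/3)
  seg 7: up by d6 = -21/4 → (-584/15, 25/12)
  seg 8: left by d7 = 20 → (-884/15, 25/12)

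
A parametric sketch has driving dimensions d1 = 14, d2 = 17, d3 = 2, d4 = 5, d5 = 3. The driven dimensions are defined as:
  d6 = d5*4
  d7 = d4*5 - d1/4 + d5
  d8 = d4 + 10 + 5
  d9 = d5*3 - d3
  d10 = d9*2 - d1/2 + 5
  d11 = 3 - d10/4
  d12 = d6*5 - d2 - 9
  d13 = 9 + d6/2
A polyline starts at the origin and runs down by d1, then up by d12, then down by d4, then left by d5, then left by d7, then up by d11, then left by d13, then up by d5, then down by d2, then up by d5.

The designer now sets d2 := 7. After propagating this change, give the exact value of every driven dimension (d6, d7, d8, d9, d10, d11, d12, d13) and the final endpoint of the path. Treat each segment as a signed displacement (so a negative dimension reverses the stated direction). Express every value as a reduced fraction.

Apply edit: d2 := 7
  d6 = d5*4 = 12
  d7 = d4*5 - d1/4 + d5 = 49/2
  d8 = d4 + 10 + 5 = 20
  d9 = d5*3 - d3 = 7
  d10 = d9*2 - d1/2 + 5 = 12
  d11 = 3 - d10/4 = 0
  d12 = d6*5 - d2 - 9 = 44
  d13 = 9 + d6/2 = 15
Walk from origin (0, 0):
  seg 1: down by d1 = 14 → (0, -14)
  seg 2: up by d12 = 44 → (0, 30)
  seg 3: down by d4 = 5 → (0, 25)
  seg 4: left by d5 = 3 → (-3, 25)
  seg 5: left by d7 = 49/2 → (-55/2, 25)
  seg 6: up by d11 = 0 → (-55/2, 25)
  seg 7: left by d13 = 15 → (-85/2, 25)
  seg 8: up by d5 = 3 → (-85/2, 28)
  seg 9: down by d2 = 7 → (-85/2, 21)
  seg 10: up by d5 = 3 → (-85/2, 24)

d6 = 12
d7 = 49/2
d8 = 20
d9 = 7
d10 = 12
d11 = 0
d12 = 44
d13 = 15
endpoint = (-85/2, 24)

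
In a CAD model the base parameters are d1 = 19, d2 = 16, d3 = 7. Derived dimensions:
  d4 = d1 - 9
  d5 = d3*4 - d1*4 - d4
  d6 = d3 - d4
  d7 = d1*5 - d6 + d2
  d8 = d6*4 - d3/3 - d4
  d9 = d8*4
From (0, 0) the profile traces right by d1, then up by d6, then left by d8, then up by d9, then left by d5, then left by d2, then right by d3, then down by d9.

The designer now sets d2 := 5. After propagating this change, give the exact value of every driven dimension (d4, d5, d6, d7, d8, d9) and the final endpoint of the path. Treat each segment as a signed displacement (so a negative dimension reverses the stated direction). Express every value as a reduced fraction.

Apply edit: d2 := 5
  d4 = d1 - 9 = 10
  d5 = d3*4 - d1*4 - d4 = -58
  d6 = d3 - d4 = -3
  d7 = d1*5 - d6 + d2 = 103
  d8 = d6*4 - d3/3 - d4 = -73/3
  d9 = d8*4 = -292/3
Walk from origin (0, 0):
  seg 1: right by d1 = 19 → (19, 0)
  seg 2: up by d6 = -3 → (19, -3)
  seg 3: left by d8 = -73/3 → (130/3, -3)
  seg 4: up by d9 = -292/3 → (130/3, -301/3)
  seg 5: left by d5 = -58 → (304/3, -301/3)
  seg 6: left by d2 = 5 → (289/3, -301/3)
  seg 7: right by d3 = 7 → (310/3, -301/3)
  seg 8: down by d9 = -292/3 → (310/3, -3)

d4 = 10
d5 = -58
d6 = -3
d7 = 103
d8 = -73/3
d9 = -292/3
endpoint = (310/3, -3)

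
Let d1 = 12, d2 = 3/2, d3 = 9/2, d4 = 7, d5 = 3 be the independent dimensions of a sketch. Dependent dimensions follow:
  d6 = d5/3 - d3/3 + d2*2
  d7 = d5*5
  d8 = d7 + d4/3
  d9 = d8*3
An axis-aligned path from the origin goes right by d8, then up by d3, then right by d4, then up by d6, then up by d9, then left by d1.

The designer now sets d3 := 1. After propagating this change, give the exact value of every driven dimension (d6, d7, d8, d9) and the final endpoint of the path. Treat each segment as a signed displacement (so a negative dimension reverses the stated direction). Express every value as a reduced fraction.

Apply edit: d3 := 1
  d6 = d5/3 - d3/3 + d2*2 = 11/3
  d7 = d5*5 = 15
  d8 = d7 + d4/3 = 52/3
  d9 = d8*3 = 52
Walk from origin (0, 0):
  seg 1: right by d8 = 52/3 → (52/3, 0)
  seg 2: up by d3 = 1 → (52/3, 1)
  seg 3: right by d4 = 7 → (73/3, 1)
  seg 4: up by d6 = 11/3 → (73/3, 14/3)
  seg 5: up by d9 = 52 → (73/3, 170/3)
  seg 6: left by d1 = 12 → (37/3, 170/3)

d6 = 11/3
d7 = 15
d8 = 52/3
d9 = 52
endpoint = (37/3, 170/3)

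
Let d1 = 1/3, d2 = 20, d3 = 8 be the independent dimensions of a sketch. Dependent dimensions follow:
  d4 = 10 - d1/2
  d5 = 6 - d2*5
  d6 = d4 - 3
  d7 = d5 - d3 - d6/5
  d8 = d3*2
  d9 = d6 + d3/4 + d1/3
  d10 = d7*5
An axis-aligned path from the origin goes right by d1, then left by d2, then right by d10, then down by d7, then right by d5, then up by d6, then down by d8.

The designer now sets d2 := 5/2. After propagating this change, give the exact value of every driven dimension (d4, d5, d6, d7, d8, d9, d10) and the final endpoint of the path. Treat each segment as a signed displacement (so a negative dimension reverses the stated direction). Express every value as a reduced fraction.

Apply edit: d2 := 5/2
  d4 = 10 - d1/2 = 59/6
  d5 = 6 - d2*5 = -13/2
  d6 = d4 - 3 = 41/6
  d7 = d5 - d3 - d6/5 = -238/15
  d8 = d3*2 = 16
  d9 = d6 + d3/4 + d1/3 = 161/18
  d10 = d7*5 = -238/3
Walk from origin (0, 0):
  seg 1: right by d1 = 1/3 → (1/3, 0)
  seg 2: left by d2 = 5/2 → (-13/6, 0)
  seg 3: right by d10 = -238/3 → (-163/2, 0)
  seg 4: down by d7 = -238/15 → (-163/2, 238/15)
  seg 5: right by d5 = -13/2 → (-88, 238/15)
  seg 6: up by d6 = 41/6 → (-88, 227/10)
  seg 7: down by d8 = 16 → (-88, 67/10)

d4 = 59/6
d5 = -13/2
d6 = 41/6
d7 = -238/15
d8 = 16
d9 = 161/18
d10 = -238/3
endpoint = (-88, 67/10)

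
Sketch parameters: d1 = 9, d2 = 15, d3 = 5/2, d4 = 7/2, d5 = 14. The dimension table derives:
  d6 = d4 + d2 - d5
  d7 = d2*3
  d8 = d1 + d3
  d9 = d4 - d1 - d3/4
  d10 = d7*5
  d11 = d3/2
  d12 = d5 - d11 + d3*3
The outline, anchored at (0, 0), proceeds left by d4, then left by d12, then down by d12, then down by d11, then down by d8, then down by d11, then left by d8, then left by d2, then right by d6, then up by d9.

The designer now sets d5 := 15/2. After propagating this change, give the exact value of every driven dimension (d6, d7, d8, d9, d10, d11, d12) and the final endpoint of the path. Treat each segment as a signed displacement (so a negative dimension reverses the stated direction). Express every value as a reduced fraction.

Apply edit: d5 := 15/2
  d6 = d4 + d2 - d5 = 11
  d7 = d2*3 = 45
  d8 = d1 + d3 = 23/2
  d9 = d4 - d1 - d3/4 = -49/8
  d10 = d7*5 = 225
  d11 = d3/2 = 5/4
  d12 = d5 - d11 + d3*3 = 55/4
Walk from origin (0, 0):
  seg 1: left by d4 = 7/2 → (-7/2, 0)
  seg 2: left by d12 = 55/4 → (-69/4, 0)
  seg 3: down by d12 = 55/4 → (-69/4, -55/4)
  seg 4: down by d11 = 5/4 → (-69/4, -15)
  seg 5: down by d8 = 23/2 → (-69/4, -53/2)
  seg 6: down by d11 = 5/4 → (-69/4, -111/4)
  seg 7: left by d8 = 23/2 → (-115/4, -111/4)
  seg 8: left by d2 = 15 → (-175/4, -111/4)
  seg 9: right by d6 = 11 → (-131/4, -111/4)
  seg 10: up by d9 = -49/8 → (-131/4, -271/8)

d6 = 11
d7 = 45
d8 = 23/2
d9 = -49/8
d10 = 225
d11 = 5/4
d12 = 55/4
endpoint = (-131/4, -271/8)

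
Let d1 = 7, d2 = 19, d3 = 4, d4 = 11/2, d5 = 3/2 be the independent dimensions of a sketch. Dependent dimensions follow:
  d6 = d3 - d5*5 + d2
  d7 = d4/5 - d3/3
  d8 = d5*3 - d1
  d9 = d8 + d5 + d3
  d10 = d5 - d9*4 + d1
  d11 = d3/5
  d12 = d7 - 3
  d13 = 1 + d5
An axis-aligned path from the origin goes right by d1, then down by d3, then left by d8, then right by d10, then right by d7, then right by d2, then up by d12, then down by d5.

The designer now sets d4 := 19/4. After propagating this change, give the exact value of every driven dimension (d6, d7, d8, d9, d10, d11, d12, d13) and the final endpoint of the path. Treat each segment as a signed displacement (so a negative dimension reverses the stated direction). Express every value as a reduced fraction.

d6 = 31/2
d7 = -23/60
d8 = -5/2
d9 = 3
d10 = -7/2
d11 = 4/5
d12 = -203/60
d13 = 5/2
endpoint = (1477/60, -533/60)

Apply edit: d4 := 19/4
  d6 = d3 - d5*5 + d2 = 31/2
  d7 = d4/5 - d3/3 = -23/60
  d8 = d5*3 - d1 = -5/2
  d9 = d8 + d5 + d3 = 3
  d10 = d5 - d9*4 + d1 = -7/2
  d11 = d3/5 = 4/5
  d12 = d7 - 3 = -203/60
  d13 = 1 + d5 = 5/2
Walk from origin (0, 0):
  seg 1: right by d1 = 7 → (7, 0)
  seg 2: down by d3 = 4 → (7, -4)
  seg 3: left by d8 = -5/2 → (19/2, -4)
  seg 4: right by d10 = -7/2 → (6, -4)
  seg 5: right by d7 = -23/60 → (337/60, -4)
  seg 6: right by d2 = 19 → (1477/60, -4)
  seg 7: up by d12 = -203/60 → (1477/60, -443/60)
  seg 8: down by d5 = 3/2 → (1477/60, -533/60)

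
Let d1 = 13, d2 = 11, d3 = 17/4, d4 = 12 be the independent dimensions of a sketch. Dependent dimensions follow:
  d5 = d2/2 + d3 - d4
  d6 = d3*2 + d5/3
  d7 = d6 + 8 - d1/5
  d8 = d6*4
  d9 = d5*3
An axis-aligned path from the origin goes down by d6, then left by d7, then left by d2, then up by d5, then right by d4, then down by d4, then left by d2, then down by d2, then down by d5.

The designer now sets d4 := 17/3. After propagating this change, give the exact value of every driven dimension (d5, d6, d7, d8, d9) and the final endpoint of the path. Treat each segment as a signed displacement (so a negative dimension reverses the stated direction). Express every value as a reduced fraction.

d5 = 49/12
d6 = 355/36
d7 = 2747/180
d8 = 355/9
d9 = 49/4
endpoint = (-5687/180, -955/36)

Apply edit: d4 := 17/3
  d5 = d2/2 + d3 - d4 = 49/12
  d6 = d3*2 + d5/3 = 355/36
  d7 = d6 + 8 - d1/5 = 2747/180
  d8 = d6*4 = 355/9
  d9 = d5*3 = 49/4
Walk from origin (0, 0):
  seg 1: down by d6 = 355/36 → (0, -355/36)
  seg 2: left by d7 = 2747/180 → (-2747/180, -355/36)
  seg 3: left by d2 = 11 → (-4727/180, -355/36)
  seg 4: up by d5 = 49/12 → (-4727/180, -52/9)
  seg 5: right by d4 = 17/3 → (-3707/180, -52/9)
  seg 6: down by d4 = 17/3 → (-3707/180, -103/9)
  seg 7: left by d2 = 11 → (-5687/180, -103/9)
  seg 8: down by d2 = 11 → (-5687/180, -202/9)
  seg 9: down by d5 = 49/12 → (-5687/180, -955/36)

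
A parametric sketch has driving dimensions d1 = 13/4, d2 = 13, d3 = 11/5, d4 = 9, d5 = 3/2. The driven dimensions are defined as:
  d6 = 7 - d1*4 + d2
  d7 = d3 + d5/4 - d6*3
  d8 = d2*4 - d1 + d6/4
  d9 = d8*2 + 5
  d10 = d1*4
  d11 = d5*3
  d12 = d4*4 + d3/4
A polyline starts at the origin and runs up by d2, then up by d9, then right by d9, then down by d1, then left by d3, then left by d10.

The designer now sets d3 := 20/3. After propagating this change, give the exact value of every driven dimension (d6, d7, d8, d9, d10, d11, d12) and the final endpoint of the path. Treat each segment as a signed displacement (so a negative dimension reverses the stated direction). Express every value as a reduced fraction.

Apply edit: d3 := 20/3
  d6 = 7 - d1*4 + d2 = 7
  d7 = d3 + d5/4 - d6*3 = -335/24
  d8 = d2*4 - d1 + d6/4 = 101/2
  d9 = d8*2 + 5 = 106
  d10 = d1*4 = 13
  d11 = d5*3 = 9/2
  d12 = d4*4 + d3/4 = 113/3
Walk from origin (0, 0):
  seg 1: up by d2 = 13 → (0, 13)
  seg 2: up by d9 = 106 → (0, 119)
  seg 3: right by d9 = 106 → (106, 119)
  seg 4: down by d1 = 13/4 → (106, 463/4)
  seg 5: left by d3 = 20/3 → (298/3, 463/4)
  seg 6: left by d10 = 13 → (259/3, 463/4)

d6 = 7
d7 = -335/24
d8 = 101/2
d9 = 106
d10 = 13
d11 = 9/2
d12 = 113/3
endpoint = (259/3, 463/4)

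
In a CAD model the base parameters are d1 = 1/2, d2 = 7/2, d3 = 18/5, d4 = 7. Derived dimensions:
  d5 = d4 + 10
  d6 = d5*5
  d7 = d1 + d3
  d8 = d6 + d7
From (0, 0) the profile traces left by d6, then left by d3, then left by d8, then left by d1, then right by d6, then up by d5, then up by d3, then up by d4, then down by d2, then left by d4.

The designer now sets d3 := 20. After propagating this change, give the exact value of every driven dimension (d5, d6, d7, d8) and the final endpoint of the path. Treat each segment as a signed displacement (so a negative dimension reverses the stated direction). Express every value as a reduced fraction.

Apply edit: d3 := 20
  d5 = d4 + 10 = 17
  d6 = d5*5 = 85
  d7 = d1 + d3 = 41/2
  d8 = d6 + d7 = 211/2
Walk from origin (0, 0):
  seg 1: left by d6 = 85 → (-85, 0)
  seg 2: left by d3 = 20 → (-105, 0)
  seg 3: left by d8 = 211/2 → (-421/2, 0)
  seg 4: left by d1 = 1/2 → (-211, 0)
  seg 5: right by d6 = 85 → (-126, 0)
  seg 6: up by d5 = 17 → (-126, 17)
  seg 7: up by d3 = 20 → (-126, 37)
  seg 8: up by d4 = 7 → (-126, 44)
  seg 9: down by d2 = 7/2 → (-126, 81/2)
  seg 10: left by d4 = 7 → (-133, 81/2)

d5 = 17
d6 = 85
d7 = 41/2
d8 = 211/2
endpoint = (-133, 81/2)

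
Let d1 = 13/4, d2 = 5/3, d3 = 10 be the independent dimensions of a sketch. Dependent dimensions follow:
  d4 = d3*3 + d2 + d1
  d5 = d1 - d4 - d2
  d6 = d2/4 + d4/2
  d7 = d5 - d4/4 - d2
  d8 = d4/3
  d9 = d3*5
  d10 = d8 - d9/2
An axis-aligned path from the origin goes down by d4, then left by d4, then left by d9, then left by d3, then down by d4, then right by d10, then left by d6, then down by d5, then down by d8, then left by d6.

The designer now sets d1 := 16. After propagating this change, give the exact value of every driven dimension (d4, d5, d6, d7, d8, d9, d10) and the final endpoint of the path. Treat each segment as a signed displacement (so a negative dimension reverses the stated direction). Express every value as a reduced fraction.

d4 = 143/3
d5 = -100/3
d6 = 97/4
d7 = -563/12
d8 = 143/9
d9 = 50
d10 = -82/9
endpoint = (-2975/18, -701/9)

Apply edit: d1 := 16
  d4 = d3*3 + d2 + d1 = 143/3
  d5 = d1 - d4 - d2 = -100/3
  d6 = d2/4 + d4/2 = 97/4
  d7 = d5 - d4/4 - d2 = -563/12
  d8 = d4/3 = 143/9
  d9 = d3*5 = 50
  d10 = d8 - d9/2 = -82/9
Walk from origin (0, 0):
  seg 1: down by d4 = 143/3 → (0, -143/3)
  seg 2: left by d4 = 143/3 → (-143/3, -143/3)
  seg 3: left by d9 = 50 → (-293/3, -143/3)
  seg 4: left by d3 = 10 → (-323/3, -143/3)
  seg 5: down by d4 = 143/3 → (-323/3, -286/3)
  seg 6: right by d10 = -82/9 → (-1051/9, -286/3)
  seg 7: left by d6 = 97/4 → (-5077/36, -286/3)
  seg 8: down by d5 = -100/3 → (-5077/36, -62)
  seg 9: down by d8 = 143/9 → (-5077/36, -701/9)
  seg 10: left by d6 = 97/4 → (-2975/18, -701/9)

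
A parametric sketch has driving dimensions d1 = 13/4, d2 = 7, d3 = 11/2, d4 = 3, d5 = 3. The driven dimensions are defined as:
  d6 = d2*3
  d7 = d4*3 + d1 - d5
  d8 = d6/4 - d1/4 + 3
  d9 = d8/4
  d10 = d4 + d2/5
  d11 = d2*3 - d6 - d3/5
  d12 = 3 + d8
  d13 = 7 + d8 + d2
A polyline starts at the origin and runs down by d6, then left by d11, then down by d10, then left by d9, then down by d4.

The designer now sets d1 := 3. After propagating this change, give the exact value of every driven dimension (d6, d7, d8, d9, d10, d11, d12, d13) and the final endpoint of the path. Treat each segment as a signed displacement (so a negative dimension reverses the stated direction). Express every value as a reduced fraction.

Apply edit: d1 := 3
  d6 = d2*3 = 21
  d7 = d4*3 + d1 - d5 = 9
  d8 = d6/4 - d1/4 + 3 = 15/2
  d9 = d8/4 = 15/8
  d10 = d4 + d2/5 = 22/5
  d11 = d2*3 - d6 - d3/5 = -11/10
  d12 = 3 + d8 = 21/2
  d13 = 7 + d8 + d2 = 43/2
Walk from origin (0, 0):
  seg 1: down by d6 = 21 → (0, -21)
  seg 2: left by d11 = -11/10 → (11/10, -21)
  seg 3: down by d10 = 22/5 → (11/10, -127/5)
  seg 4: left by d9 = 15/8 → (-31/40, -127/5)
  seg 5: down by d4 = 3 → (-31/40, -142/5)

d6 = 21
d7 = 9
d8 = 15/2
d9 = 15/8
d10 = 22/5
d11 = -11/10
d12 = 21/2
d13 = 43/2
endpoint = (-31/40, -142/5)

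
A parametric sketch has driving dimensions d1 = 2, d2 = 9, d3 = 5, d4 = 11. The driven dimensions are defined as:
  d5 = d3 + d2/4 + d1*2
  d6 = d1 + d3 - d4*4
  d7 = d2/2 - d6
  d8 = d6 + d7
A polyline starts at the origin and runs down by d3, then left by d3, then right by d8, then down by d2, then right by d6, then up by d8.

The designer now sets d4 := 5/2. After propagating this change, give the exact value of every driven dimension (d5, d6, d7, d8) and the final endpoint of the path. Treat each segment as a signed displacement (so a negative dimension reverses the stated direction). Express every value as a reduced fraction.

Apply edit: d4 := 5/2
  d5 = d3 + d2/4 + d1*2 = 45/4
  d6 = d1 + d3 - d4*4 = -3
  d7 = d2/2 - d6 = 15/2
  d8 = d6 + d7 = 9/2
Walk from origin (0, 0):
  seg 1: down by d3 = 5 → (0, -5)
  seg 2: left by d3 = 5 → (-5, -5)
  seg 3: right by d8 = 9/2 → (-1/2, -5)
  seg 4: down by d2 = 9 → (-1/2, -14)
  seg 5: right by d6 = -3 → (-7/2, -14)
  seg 6: up by d8 = 9/2 → (-7/2, -19/2)

d5 = 45/4
d6 = -3
d7 = 15/2
d8 = 9/2
endpoint = (-7/2, -19/2)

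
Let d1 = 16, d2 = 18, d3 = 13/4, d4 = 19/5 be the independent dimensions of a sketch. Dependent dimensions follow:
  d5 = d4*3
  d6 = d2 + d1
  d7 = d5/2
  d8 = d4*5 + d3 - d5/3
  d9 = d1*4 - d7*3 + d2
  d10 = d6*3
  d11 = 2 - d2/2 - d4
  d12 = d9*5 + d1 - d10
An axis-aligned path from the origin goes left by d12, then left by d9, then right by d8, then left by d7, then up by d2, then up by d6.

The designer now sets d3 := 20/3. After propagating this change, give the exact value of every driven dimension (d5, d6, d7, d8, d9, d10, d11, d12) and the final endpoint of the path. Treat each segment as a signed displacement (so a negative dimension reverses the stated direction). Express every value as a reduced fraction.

d5 = 57/5
d6 = 34
d7 = 57/10
d8 = 328/15
d9 = 649/10
d10 = 102
d11 = -54/5
d12 = 477/2
endpoint = (-8617/30, 52)

Apply edit: d3 := 20/3
  d5 = d4*3 = 57/5
  d6 = d2 + d1 = 34
  d7 = d5/2 = 57/10
  d8 = d4*5 + d3 - d5/3 = 328/15
  d9 = d1*4 - d7*3 + d2 = 649/10
  d10 = d6*3 = 102
  d11 = 2 - d2/2 - d4 = -54/5
  d12 = d9*5 + d1 - d10 = 477/2
Walk from origin (0, 0):
  seg 1: left by d12 = 477/2 → (-477/2, 0)
  seg 2: left by d9 = 649/10 → (-1517/5, 0)
  seg 3: right by d8 = 328/15 → (-4223/15, 0)
  seg 4: left by d7 = 57/10 → (-8617/30, 0)
  seg 5: up by d2 = 18 → (-8617/30, 18)
  seg 6: up by d6 = 34 → (-8617/30, 52)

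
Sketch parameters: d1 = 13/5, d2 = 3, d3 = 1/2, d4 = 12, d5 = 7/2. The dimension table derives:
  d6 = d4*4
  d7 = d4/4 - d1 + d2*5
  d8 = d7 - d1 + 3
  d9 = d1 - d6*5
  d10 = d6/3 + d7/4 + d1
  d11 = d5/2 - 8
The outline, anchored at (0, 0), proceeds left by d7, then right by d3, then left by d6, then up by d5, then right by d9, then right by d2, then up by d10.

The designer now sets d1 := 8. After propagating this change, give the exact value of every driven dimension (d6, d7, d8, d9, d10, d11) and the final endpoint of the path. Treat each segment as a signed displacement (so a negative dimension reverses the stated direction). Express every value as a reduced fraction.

d6 = 48
d7 = 10
d8 = 5
d9 = -232
d10 = 53/2
d11 = -25/4
endpoint = (-573/2, 30)

Apply edit: d1 := 8
  d6 = d4*4 = 48
  d7 = d4/4 - d1 + d2*5 = 10
  d8 = d7 - d1 + 3 = 5
  d9 = d1 - d6*5 = -232
  d10 = d6/3 + d7/4 + d1 = 53/2
  d11 = d5/2 - 8 = -25/4
Walk from origin (0, 0):
  seg 1: left by d7 = 10 → (-10, 0)
  seg 2: right by d3 = 1/2 → (-19/2, 0)
  seg 3: left by d6 = 48 → (-115/2, 0)
  seg 4: up by d5 = 7/2 → (-115/2, 7/2)
  seg 5: right by d9 = -232 → (-579/2, 7/2)
  seg 6: right by d2 = 3 → (-573/2, 7/2)
  seg 7: up by d10 = 53/2 → (-573/2, 30)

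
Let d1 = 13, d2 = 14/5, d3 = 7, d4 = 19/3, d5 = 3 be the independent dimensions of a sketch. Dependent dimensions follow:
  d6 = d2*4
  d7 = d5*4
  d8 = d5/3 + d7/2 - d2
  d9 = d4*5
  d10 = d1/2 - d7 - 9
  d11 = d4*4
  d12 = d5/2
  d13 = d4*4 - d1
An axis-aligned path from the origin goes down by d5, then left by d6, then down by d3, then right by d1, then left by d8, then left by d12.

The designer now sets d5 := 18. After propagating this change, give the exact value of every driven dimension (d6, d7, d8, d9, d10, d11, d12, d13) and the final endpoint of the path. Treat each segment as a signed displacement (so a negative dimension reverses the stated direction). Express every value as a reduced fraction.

d6 = 56/5
d7 = 72
d8 = 196/5
d9 = 95/3
d10 = -149/2
d11 = 76/3
d12 = 9
d13 = 37/3
endpoint = (-232/5, -25)

Apply edit: d5 := 18
  d6 = d2*4 = 56/5
  d7 = d5*4 = 72
  d8 = d5/3 + d7/2 - d2 = 196/5
  d9 = d4*5 = 95/3
  d10 = d1/2 - d7 - 9 = -149/2
  d11 = d4*4 = 76/3
  d12 = d5/2 = 9
  d13 = d4*4 - d1 = 37/3
Walk from origin (0, 0):
  seg 1: down by d5 = 18 → (0, -18)
  seg 2: left by d6 = 56/5 → (-56/5, -18)
  seg 3: down by d3 = 7 → (-56/5, -25)
  seg 4: right by d1 = 13 → (9/5, -25)
  seg 5: left by d8 = 196/5 → (-187/5, -25)
  seg 6: left by d12 = 9 → (-232/5, -25)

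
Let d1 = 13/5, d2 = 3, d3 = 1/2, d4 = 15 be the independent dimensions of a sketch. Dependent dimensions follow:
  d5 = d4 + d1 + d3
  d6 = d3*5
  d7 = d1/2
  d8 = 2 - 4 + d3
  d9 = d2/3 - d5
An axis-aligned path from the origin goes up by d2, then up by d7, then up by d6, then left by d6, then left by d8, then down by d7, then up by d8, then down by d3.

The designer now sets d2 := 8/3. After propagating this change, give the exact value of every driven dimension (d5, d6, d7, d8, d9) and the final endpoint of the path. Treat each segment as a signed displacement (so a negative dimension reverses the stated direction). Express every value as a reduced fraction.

Apply edit: d2 := 8/3
  d5 = d4 + d1 + d3 = 181/10
  d6 = d3*5 = 5/2
  d7 = d1/2 = 13/10
  d8 = 2 - 4 + d3 = -3/2
  d9 = d2/3 - d5 = -1549/90
Walk from origin (0, 0):
  seg 1: up by d2 = 8/3 → (0, 8/3)
  seg 2: up by d7 = 13/10 → (0, 119/30)
  seg 3: up by d6 = 5/2 → (0, 97/15)
  seg 4: left by d6 = 5/2 → (-5/2, 97/15)
  seg 5: left by d8 = -3/2 → (-1, 97/15)
  seg 6: down by d7 = 13/10 → (-1, 31/6)
  seg 7: up by d8 = -3/2 → (-1, 11/3)
  seg 8: down by d3 = 1/2 → (-1, 19/6)

d5 = 181/10
d6 = 5/2
d7 = 13/10
d8 = -3/2
d9 = -1549/90
endpoint = (-1, 19/6)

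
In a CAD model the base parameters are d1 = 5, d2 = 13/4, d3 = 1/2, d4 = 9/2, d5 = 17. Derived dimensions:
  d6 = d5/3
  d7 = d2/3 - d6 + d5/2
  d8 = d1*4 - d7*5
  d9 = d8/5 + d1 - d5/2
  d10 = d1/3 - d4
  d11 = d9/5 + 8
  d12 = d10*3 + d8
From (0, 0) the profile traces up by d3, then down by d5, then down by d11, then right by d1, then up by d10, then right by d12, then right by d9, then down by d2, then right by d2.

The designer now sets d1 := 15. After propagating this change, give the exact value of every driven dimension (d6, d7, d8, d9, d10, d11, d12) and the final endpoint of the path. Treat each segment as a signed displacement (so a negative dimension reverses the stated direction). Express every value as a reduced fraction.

d6 = 17/3
d7 = 47/12
d8 = 485/12
d9 = 175/12
d10 = 1/2
d11 = 131/12
d12 = 503/12
endpoint = (299/4, -181/6)

Apply edit: d1 := 15
  d6 = d5/3 = 17/3
  d7 = d2/3 - d6 + d5/2 = 47/12
  d8 = d1*4 - d7*5 = 485/12
  d9 = d8/5 + d1 - d5/2 = 175/12
  d10 = d1/3 - d4 = 1/2
  d11 = d9/5 + 8 = 131/12
  d12 = d10*3 + d8 = 503/12
Walk from origin (0, 0):
  seg 1: up by d3 = 1/2 → (0, 1/2)
  seg 2: down by d5 = 17 → (0, -33/2)
  seg 3: down by d11 = 131/12 → (0, -329/12)
  seg 4: right by d1 = 15 → (15, -329/12)
  seg 5: up by d10 = 1/2 → (15, -323/12)
  seg 6: right by d12 = 503/12 → (683/12, -323/12)
  seg 7: right by d9 = 175/12 → (143/2, -323/12)
  seg 8: down by d2 = 13/4 → (143/2, -181/6)
  seg 9: right by d2 = 13/4 → (299/4, -181/6)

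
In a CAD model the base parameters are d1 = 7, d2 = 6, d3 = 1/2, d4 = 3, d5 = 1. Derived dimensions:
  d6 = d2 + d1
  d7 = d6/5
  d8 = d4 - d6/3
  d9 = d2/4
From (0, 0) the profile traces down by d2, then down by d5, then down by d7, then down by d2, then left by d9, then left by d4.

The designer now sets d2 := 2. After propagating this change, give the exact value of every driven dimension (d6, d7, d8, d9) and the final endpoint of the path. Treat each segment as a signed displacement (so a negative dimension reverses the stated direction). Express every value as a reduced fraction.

Apply edit: d2 := 2
  d6 = d2 + d1 = 9
  d7 = d6/5 = 9/5
  d8 = d4 - d6/3 = 0
  d9 = d2/4 = 1/2
Walk from origin (0, 0):
  seg 1: down by d2 = 2 → (0, -2)
  seg 2: down by d5 = 1 → (0, -3)
  seg 3: down by d7 = 9/5 → (0, -24/5)
  seg 4: down by d2 = 2 → (0, -34/5)
  seg 5: left by d9 = 1/2 → (-1/2, -34/5)
  seg 6: left by d4 = 3 → (-7/2, -34/5)

d6 = 9
d7 = 9/5
d8 = 0
d9 = 1/2
endpoint = (-7/2, -34/5)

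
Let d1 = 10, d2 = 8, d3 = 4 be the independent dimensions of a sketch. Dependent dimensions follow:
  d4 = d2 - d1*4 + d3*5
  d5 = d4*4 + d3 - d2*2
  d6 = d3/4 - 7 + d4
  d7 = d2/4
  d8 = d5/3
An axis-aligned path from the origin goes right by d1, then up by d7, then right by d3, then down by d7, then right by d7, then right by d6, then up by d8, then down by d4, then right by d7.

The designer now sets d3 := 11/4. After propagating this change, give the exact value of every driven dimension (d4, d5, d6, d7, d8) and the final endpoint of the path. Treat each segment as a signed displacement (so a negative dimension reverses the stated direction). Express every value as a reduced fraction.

Apply edit: d3 := 11/4
  d4 = d2 - d1*4 + d3*5 = -73/4
  d5 = d4*4 + d3 - d2*2 = -345/4
  d6 = d3/4 - 7 + d4 = -393/16
  d7 = d2/4 = 2
  d8 = d5/3 = -115/4
Walk from origin (0, 0):
  seg 1: right by d1 = 10 → (10, 0)
  seg 2: up by d7 = 2 → (10, 2)
  seg 3: right by d3 = 11/4 → (51/4, 2)
  seg 4: down by d7 = 2 → (51/4, 0)
  seg 5: right by d7 = 2 → (59/4, 0)
  seg 6: right by d6 = -393/16 → (-157/16, 0)
  seg 7: up by d8 = -115/4 → (-157/16, -115/4)
  seg 8: down by d4 = -73/4 → (-157/16, -21/2)
  seg 9: right by d7 = 2 → (-125/16, -21/2)

d4 = -73/4
d5 = -345/4
d6 = -393/16
d7 = 2
d8 = -115/4
endpoint = (-125/16, -21/2)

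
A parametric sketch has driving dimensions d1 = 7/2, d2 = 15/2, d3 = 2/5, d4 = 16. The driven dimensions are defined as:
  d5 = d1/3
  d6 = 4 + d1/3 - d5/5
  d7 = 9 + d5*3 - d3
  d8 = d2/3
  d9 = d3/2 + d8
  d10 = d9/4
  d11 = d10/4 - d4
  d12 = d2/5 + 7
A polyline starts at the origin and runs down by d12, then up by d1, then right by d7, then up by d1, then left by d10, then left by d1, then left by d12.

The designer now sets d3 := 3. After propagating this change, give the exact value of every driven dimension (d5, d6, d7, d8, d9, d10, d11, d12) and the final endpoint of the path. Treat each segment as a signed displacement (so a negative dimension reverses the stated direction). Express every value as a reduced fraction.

Apply edit: d3 := 3
  d5 = d1/3 = 7/6
  d6 = 4 + d1/3 - d5/5 = 74/15
  d7 = 9 + d5*3 - d3 = 19/2
  d8 = d2/3 = 5/2
  d9 = d3/2 + d8 = 4
  d10 = d9/4 = 1
  d11 = d10/4 - d4 = -63/4
  d12 = d2/5 + 7 = 17/2
Walk from origin (0, 0):
  seg 1: down by d12 = 17/2 → (0, -17/2)
  seg 2: up by d1 = 7/2 → (0, -5)
  seg 3: right by d7 = 19/2 → (19/2, -5)
  seg 4: up by d1 = 7/2 → (19/2, -3/2)
  seg 5: left by d10 = 1 → (17/2, -3/2)
  seg 6: left by d1 = 7/2 → (5, -3/2)
  seg 7: left by d12 = 17/2 → (-7/2, -3/2)

d5 = 7/6
d6 = 74/15
d7 = 19/2
d8 = 5/2
d9 = 4
d10 = 1
d11 = -63/4
d12 = 17/2
endpoint = (-7/2, -3/2)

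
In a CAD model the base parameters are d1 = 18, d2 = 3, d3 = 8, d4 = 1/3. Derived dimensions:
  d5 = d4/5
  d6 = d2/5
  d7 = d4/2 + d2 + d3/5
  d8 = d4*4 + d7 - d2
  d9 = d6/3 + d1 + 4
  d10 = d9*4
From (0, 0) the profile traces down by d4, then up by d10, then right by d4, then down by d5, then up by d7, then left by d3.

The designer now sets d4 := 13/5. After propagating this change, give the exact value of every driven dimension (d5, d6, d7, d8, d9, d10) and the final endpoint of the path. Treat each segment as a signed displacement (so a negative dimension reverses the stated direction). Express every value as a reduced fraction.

Apply edit: d4 := 13/5
  d5 = d4/5 = 13/25
  d6 = d2/5 = 3/5
  d7 = d4/2 + d2 + d3/5 = 59/10
  d8 = d4*4 + d7 - d2 = 133/10
  d9 = d6/3 + d1 + 4 = 111/5
  d10 = d9*4 = 444/5
Walk from origin (0, 0):
  seg 1: down by d4 = 13/5 → (0, -13/5)
  seg 2: up by d10 = 444/5 → (0, 431/5)
  seg 3: right by d4 = 13/5 → (13/5, 431/5)
  seg 4: down by d5 = 13/25 → (13/5, 2142/25)
  seg 5: up by d7 = 59/10 → (13/5, 4579/50)
  seg 6: left by d3 = 8 → (-27/5, 4579/50)

d5 = 13/25
d6 = 3/5
d7 = 59/10
d8 = 133/10
d9 = 111/5
d10 = 444/5
endpoint = (-27/5, 4579/50)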